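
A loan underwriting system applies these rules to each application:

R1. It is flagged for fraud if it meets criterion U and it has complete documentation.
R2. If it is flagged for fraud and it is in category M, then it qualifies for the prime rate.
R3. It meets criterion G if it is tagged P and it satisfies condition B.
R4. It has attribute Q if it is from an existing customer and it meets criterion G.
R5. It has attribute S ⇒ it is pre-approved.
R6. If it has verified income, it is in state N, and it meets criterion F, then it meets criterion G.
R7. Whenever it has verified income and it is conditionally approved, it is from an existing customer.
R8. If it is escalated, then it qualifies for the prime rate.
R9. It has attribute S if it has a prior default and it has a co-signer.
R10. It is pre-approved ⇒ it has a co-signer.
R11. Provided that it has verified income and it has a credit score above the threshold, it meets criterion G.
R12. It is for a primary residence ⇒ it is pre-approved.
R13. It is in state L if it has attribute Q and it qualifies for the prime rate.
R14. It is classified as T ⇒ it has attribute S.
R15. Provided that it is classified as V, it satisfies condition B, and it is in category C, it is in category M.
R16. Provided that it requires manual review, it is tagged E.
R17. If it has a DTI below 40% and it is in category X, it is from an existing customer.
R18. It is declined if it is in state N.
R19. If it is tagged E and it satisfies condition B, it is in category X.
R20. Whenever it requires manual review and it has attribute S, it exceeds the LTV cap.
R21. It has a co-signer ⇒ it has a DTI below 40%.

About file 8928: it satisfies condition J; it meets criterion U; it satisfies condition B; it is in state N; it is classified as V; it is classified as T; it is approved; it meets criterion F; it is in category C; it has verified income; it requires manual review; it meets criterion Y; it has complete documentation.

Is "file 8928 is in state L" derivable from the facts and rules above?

By R1 (it meets criterion U, it has complete documentation): it is flagged for fraud.
By R6 (it has verified income, it is in state N, it meets criterion F): it meets criterion G.
By R14 (it is classified as T): it has attribute S.
By R15 (it is classified as V, it satisfies condition B, it is in category C): it is in category M.
By R16 (it requires manual review): it is tagged E.
By R19 (it is tagged E, it satisfies condition B): it is in category X.
By R2 (it is flagged for fraud, it is in category M): it qualifies for the prime rate.
By R5 (it has attribute S): it is pre-approved.
By R10 (it is pre-approved): it has a co-signer.
By R21 (it has a co-signer): it has a DTI below 40%.
By R17 (it has a DTI below 40%, it is in category X): it is from an existing customer.
By R4 (it is from an existing customer, it meets criterion G): it has attribute Q.
By R13 (it has attribute Q, it qualifies for the prime rate): it is in state L.

Yes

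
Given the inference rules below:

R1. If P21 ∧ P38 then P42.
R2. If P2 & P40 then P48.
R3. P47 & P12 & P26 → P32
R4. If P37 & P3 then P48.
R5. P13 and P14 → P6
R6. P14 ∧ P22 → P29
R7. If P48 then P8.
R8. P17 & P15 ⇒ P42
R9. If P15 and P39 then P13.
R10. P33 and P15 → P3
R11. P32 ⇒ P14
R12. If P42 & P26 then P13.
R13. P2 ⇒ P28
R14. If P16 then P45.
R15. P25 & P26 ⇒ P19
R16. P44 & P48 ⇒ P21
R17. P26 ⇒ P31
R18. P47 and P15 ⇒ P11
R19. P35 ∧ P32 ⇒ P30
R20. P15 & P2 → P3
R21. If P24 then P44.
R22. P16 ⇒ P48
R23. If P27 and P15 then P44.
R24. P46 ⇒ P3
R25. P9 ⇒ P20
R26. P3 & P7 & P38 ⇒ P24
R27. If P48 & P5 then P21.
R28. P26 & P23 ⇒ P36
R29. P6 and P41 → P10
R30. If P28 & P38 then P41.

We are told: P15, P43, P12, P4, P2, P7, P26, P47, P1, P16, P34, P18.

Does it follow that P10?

Forward chaining from the given facts derives: P32, P14, P28, P45, P31, P11, P3, P48, P8.
The only rule concluding P10 is R29, which needs P6; that is never established.

No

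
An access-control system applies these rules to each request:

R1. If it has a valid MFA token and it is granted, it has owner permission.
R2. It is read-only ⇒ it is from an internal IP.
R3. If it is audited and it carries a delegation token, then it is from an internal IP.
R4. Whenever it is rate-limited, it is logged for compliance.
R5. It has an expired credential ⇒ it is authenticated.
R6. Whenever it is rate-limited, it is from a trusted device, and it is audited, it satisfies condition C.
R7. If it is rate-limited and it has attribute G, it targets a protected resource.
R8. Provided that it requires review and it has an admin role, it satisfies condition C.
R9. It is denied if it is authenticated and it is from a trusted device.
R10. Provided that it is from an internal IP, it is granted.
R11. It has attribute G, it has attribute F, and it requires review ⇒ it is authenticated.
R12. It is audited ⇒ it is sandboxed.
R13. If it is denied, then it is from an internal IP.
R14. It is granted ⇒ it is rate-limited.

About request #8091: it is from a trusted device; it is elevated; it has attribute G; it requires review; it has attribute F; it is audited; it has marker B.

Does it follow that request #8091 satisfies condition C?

By R11 (it has attribute G, it has attribute F, it requires review): it is authenticated.
By R9 (it is authenticated, it is from a trusted device): it is denied.
By R13 (it is denied): it is from an internal IP.
By R10 (it is from an internal IP): it is granted.
By R14 (it is granted): it is rate-limited.
By R6 (it is rate-limited, it is from a trusted device, it is audited): it satisfies condition C.

Yes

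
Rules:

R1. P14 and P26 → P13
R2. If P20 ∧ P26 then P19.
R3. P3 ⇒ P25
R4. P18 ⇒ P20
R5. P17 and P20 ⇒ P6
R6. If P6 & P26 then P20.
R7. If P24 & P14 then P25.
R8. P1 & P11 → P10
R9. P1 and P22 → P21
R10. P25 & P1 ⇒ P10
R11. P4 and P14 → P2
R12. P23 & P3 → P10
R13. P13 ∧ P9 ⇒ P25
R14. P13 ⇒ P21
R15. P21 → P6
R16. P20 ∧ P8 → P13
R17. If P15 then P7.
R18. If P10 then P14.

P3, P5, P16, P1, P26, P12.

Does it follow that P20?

Yes

P25  (by R3: P3)
P10  (by R10: P25, P1)
P14  (by R18: P10)
P13  (by R1: P14, P26)
P21  (by R14: P13)
P6  (by R15: P21)
P20  (by R6: P6, P26)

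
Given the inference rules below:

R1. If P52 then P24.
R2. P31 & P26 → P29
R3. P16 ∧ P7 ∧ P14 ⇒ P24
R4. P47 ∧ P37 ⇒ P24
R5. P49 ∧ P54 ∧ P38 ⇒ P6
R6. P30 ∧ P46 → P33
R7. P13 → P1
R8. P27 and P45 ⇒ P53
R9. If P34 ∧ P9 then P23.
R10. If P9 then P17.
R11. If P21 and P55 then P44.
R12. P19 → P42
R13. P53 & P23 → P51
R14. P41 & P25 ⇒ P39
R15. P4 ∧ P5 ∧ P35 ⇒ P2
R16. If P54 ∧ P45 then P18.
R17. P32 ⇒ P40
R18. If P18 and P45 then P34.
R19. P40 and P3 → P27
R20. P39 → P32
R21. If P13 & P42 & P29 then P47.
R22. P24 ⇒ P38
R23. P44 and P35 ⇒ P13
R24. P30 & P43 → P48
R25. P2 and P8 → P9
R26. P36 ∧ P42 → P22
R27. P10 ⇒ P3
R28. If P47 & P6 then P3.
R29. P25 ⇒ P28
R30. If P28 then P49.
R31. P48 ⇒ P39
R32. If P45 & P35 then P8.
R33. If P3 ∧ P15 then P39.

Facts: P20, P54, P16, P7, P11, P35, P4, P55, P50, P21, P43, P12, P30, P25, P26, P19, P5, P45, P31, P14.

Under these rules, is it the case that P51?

P29  (by R2: P31, P26)
P24  (by R3: P16, P7, P14)
P44  (by R11: P21, P55)
P42  (by R12: P19)
P2  (by R15: P4, P5, P35)
P18  (by R16: P54, P45)
P34  (by R18: P18, P45)
P38  (by R22: P24)
P13  (by R23: P44, P35)
P48  (by R24: P30, P43)
P28  (by R29: P25)
P49  (by R30: P28)
P39  (by R31: P48)
P8  (by R32: P45, P35)
P6  (by R5: P49, P54, P38)
P32  (by R20: P39)
P47  (by R21: P13, P42, P29)
P9  (by R25: P2, P8)
P3  (by R28: P47, P6)
P23  (by R9: P34, P9)
P40  (by R17: P32)
P27  (by R19: P40, P3)
P53  (by R8: P27, P45)
P51  (by R13: P53, P23)

Yes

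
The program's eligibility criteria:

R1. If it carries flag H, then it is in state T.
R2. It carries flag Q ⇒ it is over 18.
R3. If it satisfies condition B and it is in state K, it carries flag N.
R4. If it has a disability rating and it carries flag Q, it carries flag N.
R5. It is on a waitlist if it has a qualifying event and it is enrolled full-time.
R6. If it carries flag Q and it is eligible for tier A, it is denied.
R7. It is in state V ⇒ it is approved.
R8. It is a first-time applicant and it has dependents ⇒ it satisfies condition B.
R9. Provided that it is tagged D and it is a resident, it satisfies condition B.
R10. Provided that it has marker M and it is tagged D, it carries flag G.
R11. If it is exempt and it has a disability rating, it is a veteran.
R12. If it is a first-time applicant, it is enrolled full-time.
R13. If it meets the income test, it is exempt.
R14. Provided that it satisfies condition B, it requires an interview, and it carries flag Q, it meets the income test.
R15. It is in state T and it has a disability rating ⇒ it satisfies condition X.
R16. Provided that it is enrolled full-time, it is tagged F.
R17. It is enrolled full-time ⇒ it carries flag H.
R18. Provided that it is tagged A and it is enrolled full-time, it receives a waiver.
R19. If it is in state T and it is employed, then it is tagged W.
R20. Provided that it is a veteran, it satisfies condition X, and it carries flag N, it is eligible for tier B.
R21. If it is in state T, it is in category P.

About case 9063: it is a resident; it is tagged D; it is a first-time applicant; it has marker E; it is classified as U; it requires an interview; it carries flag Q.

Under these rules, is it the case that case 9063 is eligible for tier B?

No

Forward chaining from the given facts derives: is over 18, satisfies condition B, is enrolled full-time, meets the income test, is tagged F, carries flag H, is in state T, is exempt, is in category P.
The only rule concluding "it is eligible for tier B" is R20, which needs "it is a veteran"; that is never established.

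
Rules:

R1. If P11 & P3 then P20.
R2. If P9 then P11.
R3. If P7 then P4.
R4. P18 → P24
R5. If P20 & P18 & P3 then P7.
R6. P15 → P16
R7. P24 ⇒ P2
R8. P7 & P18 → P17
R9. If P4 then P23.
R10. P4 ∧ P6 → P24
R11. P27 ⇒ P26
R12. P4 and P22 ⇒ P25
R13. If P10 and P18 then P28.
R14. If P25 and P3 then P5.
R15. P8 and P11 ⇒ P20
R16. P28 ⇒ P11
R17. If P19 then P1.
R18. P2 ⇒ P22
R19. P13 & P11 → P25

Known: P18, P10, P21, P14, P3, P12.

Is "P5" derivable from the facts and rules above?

Yes

P24  (by R4: P18)
P2  (by R7: P24)
P28  (by R13: P10, P18)
P11  (by R16: P28)
P22  (by R18: P2)
P20  (by R1: P11, P3)
P7  (by R5: P20, P18, P3)
P4  (by R3: P7)
P25  (by R12: P4, P22)
P5  (by R14: P25, P3)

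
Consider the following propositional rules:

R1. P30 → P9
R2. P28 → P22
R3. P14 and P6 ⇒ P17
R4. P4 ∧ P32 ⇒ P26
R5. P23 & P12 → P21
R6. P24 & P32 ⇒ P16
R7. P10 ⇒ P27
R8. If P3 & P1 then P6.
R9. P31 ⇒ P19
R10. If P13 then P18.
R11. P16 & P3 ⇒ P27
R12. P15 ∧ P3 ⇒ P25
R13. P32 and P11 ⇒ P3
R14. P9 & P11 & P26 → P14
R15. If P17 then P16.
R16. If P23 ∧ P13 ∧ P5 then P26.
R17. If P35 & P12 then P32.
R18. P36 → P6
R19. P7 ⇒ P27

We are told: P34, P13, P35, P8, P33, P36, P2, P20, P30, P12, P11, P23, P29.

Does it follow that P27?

No

Forward chaining from the given facts derives: P9, P21, P18, P32, P6, P3.
Rules concluding P27: R7 needs P10; R11 needs P16; R19 needs P7 — none of these are established.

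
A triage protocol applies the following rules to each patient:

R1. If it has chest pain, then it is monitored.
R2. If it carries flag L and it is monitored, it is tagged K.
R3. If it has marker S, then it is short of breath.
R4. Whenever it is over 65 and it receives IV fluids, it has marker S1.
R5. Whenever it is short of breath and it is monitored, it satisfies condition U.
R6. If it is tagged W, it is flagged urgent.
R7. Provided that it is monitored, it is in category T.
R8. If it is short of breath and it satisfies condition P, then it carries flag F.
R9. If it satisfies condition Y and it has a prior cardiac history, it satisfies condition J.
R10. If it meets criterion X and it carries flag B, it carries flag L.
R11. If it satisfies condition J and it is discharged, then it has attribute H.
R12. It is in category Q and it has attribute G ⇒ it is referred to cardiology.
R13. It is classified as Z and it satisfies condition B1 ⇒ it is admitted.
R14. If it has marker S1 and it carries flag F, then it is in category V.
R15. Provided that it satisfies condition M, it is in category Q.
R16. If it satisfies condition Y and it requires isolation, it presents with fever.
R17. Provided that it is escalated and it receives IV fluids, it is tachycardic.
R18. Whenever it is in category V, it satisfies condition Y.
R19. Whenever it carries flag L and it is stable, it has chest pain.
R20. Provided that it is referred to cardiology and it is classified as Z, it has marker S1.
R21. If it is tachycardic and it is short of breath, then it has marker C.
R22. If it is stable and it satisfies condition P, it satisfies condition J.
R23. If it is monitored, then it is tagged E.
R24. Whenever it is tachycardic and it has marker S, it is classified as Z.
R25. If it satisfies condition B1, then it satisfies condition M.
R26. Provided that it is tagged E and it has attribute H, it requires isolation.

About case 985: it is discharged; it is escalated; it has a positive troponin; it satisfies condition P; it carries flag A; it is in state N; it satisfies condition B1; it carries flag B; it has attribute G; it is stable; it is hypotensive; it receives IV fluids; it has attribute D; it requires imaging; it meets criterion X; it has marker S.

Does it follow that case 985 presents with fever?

Yes

By R3 (it has marker S): it is short of breath.
By R8 (it is short of breath, it satisfies condition P): it carries flag F.
By R10 (it meets criterion X, it carries flag B): it carries flag L.
By R17 (it is escalated, it receives IV fluids): it is tachycardic.
By R19 (it carries flag L, it is stable): it has chest pain.
By R22 (it is stable, it satisfies condition P): it satisfies condition J.
By R24 (it is tachycardic, it has marker S): it is classified as Z.
By R25 (it satisfies condition B1): it satisfies condition M.
By R1 (it has chest pain): it is monitored.
By R11 (it satisfies condition J, it is discharged): it has attribute H.
By R15 (it satisfies condition M): it is in category Q.
By R23 (it is monitored): it is tagged E.
By R26 (it is tagged E, it has attribute H): it requires isolation.
By R12 (it is in category Q, it has attribute G): it is referred to cardiology.
By R20 (it is referred to cardiology, it is classified as Z): it has marker S1.
By R14 (it has marker S1, it carries flag F): it is in category V.
By R18 (it is in category V): it satisfies condition Y.
By R16 (it satisfies condition Y, it requires isolation): it presents with fever.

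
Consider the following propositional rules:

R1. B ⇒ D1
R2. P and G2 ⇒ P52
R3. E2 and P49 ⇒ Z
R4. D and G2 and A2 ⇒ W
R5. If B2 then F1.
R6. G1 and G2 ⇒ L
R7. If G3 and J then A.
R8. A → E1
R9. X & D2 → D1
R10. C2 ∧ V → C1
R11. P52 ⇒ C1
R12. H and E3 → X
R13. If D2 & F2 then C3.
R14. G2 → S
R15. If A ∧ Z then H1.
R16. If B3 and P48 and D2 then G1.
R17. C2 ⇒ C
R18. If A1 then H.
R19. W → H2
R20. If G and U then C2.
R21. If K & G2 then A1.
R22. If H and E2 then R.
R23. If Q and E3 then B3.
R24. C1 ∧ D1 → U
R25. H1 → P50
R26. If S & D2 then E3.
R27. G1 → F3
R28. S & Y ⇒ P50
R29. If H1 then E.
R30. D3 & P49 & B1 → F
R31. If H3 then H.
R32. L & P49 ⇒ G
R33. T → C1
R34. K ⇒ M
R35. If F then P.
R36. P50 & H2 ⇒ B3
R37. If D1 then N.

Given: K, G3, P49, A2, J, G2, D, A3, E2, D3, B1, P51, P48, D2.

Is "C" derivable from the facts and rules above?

Yes

Z  (by R3: E2, P49)
W  (by R4: D, G2, A2)
A  (by R7: G3, J)
S  (by R14: G2)
H1  (by R15: A, Z)
H2  (by R19: W)
A1  (by R21: K, G2)
P50  (by R25: H1)
E3  (by R26: S, D2)
F  (by R30: D3, P49, B1)
P  (by R35: F)
B3  (by R36: P50, H2)
P52  (by R2: P, G2)
C1  (by R11: P52)
G1  (by R16: B3, P48, D2)
H  (by R18: A1)
L  (by R6: G1, G2)
X  (by R12: H, E3)
G  (by R32: L, P49)
D1  (by R9: X, D2)
U  (by R24: C1, D1)
C2  (by R20: G, U)
C  (by R17: C2)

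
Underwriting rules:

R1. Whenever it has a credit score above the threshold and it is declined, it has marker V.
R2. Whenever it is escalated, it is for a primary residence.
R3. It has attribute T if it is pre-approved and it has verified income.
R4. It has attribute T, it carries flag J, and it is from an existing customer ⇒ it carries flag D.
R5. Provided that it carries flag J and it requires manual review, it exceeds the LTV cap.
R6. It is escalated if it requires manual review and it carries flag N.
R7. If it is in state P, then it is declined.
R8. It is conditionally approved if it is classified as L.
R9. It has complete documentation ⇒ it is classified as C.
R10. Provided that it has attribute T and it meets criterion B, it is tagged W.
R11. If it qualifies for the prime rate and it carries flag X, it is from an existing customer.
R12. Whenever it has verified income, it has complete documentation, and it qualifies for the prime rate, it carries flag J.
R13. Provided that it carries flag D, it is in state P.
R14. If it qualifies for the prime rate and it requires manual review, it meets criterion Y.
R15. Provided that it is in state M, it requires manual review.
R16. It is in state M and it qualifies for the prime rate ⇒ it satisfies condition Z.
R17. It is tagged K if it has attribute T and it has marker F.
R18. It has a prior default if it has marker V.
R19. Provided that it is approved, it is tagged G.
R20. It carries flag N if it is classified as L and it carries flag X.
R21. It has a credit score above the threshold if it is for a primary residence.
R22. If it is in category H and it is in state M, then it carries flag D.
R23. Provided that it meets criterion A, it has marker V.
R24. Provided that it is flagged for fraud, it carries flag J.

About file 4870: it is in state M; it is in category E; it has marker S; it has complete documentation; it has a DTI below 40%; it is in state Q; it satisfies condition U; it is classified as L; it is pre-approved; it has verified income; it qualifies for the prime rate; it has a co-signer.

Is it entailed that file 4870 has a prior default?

Forward chaining from the given facts derives: has attribute T, is conditionally approved, is classified as C, carries flag J, requires manual review, satisfies condition Z, exceeds the LTV cap, meets criterion Y.
The only rule concluding "it has a prior default" is R18, which needs "it has marker V"; that is never established.

No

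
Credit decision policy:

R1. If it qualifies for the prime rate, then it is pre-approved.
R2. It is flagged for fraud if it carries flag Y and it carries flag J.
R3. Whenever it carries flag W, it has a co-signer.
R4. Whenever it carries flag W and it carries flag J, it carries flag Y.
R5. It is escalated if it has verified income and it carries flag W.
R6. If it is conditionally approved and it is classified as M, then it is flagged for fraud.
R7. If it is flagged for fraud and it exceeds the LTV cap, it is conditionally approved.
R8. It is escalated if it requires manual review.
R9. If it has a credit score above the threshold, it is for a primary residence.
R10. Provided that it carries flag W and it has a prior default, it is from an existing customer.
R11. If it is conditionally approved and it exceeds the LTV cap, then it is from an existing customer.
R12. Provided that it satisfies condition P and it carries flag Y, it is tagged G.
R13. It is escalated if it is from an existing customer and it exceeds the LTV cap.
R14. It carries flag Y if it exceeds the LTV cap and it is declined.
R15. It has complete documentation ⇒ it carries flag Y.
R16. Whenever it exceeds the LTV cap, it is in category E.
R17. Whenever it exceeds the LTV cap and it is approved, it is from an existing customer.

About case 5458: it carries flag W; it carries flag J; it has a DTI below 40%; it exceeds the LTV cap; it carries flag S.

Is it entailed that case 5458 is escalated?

Yes

By R4 (it carries flag W, it carries flag J): it carries flag Y.
By R2 (it carries flag Y, it carries flag J): it is flagged for fraud.
By R7 (it is flagged for fraud, it exceeds the LTV cap): it is conditionally approved.
By R11 (it is conditionally approved, it exceeds the LTV cap): it is from an existing customer.
By R13 (it is from an existing customer, it exceeds the LTV cap): it is escalated.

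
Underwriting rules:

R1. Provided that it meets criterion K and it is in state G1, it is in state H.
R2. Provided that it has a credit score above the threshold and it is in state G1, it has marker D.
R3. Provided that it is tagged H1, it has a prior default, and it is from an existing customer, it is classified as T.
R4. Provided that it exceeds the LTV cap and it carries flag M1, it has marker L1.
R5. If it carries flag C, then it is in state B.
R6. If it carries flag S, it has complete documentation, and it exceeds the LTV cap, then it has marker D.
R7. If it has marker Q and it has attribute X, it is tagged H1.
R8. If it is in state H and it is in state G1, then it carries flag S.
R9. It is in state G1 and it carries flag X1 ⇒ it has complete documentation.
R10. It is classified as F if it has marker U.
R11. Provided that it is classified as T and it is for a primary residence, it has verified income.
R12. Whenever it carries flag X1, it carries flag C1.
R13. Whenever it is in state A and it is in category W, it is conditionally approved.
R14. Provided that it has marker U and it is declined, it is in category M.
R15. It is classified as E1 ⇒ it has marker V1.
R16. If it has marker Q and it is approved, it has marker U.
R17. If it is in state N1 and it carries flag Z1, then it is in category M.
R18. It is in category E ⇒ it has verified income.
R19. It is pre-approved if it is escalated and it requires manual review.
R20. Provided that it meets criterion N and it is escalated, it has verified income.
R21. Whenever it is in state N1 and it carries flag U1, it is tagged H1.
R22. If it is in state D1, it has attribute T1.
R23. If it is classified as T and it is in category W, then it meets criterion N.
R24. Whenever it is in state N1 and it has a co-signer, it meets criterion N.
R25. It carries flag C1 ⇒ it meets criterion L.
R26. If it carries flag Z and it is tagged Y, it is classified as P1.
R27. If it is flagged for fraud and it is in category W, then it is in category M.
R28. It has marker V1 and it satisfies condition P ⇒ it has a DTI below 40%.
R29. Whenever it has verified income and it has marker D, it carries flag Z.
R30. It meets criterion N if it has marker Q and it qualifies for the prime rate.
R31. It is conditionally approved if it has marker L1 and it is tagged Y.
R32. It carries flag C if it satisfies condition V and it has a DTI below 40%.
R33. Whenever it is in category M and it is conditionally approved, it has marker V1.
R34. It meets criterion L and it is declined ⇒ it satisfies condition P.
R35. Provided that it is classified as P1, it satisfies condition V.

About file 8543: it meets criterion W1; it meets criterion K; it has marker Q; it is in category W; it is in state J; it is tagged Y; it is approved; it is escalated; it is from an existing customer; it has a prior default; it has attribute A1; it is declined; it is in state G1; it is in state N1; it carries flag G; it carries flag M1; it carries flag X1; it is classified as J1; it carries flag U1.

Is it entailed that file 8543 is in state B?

Forward chaining from the given facts derives: is in state H, carries flag S, has complete documentation, carries flag C1, has marker U, is tagged H1, meets criterion L, satisfies condition P, is classified as T, is classified as F, is in category M, meets criterion N, has verified income.
The only rule concluding "it is in state B" is R5, which needs "it carries flag C"; that is never established.

No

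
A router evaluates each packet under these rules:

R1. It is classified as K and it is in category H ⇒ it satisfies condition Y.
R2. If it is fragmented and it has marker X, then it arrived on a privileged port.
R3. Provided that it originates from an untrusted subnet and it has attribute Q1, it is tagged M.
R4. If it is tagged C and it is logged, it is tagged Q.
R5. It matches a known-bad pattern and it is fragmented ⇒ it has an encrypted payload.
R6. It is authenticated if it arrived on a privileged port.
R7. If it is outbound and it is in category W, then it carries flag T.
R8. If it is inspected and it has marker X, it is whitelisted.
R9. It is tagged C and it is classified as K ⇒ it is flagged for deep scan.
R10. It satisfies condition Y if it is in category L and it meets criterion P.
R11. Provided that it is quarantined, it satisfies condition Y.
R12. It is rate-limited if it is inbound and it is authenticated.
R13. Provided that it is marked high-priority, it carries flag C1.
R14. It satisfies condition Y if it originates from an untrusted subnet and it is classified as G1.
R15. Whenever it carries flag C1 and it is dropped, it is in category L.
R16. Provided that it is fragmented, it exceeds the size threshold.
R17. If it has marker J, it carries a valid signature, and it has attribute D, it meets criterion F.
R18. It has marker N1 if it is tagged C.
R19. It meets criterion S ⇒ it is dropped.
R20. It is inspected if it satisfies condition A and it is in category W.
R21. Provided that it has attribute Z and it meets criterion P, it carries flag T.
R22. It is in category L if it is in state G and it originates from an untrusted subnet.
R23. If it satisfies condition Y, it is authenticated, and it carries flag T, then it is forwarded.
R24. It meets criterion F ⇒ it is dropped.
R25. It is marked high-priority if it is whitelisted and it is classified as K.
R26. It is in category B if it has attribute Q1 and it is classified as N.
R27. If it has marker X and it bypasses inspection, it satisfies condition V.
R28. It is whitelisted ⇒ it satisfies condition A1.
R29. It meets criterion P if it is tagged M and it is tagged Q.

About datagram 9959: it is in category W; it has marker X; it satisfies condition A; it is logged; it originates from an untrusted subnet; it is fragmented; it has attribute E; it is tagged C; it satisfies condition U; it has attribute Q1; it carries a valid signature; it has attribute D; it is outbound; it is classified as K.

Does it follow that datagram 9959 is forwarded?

No

Forward chaining from the given facts derives: arrived on a privileged port, is tagged M, is tagged Q, is authenticated, carries flag T, is flagged for deep scan, exceeds the size threshold, has marker N1, is inspected, meets criterion P, is whitelisted, is marked high-priority, satisfies condition A1, carries flag C1.
The only rule concluding "it is forwarded" is R23, which needs "it satisfies condition Y"; that is never established.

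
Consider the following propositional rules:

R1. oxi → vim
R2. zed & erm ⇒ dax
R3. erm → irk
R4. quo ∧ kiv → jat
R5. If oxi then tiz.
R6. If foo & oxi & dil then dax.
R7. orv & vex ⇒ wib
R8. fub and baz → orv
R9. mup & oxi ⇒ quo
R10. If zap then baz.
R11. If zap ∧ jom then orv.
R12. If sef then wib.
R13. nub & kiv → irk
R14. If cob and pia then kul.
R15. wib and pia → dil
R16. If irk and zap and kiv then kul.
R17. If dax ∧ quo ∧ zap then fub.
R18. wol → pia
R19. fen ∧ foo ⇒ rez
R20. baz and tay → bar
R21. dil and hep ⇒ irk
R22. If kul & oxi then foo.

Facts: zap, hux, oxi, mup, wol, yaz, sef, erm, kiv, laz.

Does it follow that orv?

Yes

irk  (by R3: erm)
quo  (by R9: mup, oxi)
baz  (by R10: zap)
wib  (by R12: sef)
kul  (by R16: irk, zap, kiv)
pia  (by R18: wol)
foo  (by R22: kul, oxi)
dil  (by R15: wib, pia)
dax  (by R6: foo, oxi, dil)
fub  (by R17: dax, quo, zap)
orv  (by R8: fub, baz)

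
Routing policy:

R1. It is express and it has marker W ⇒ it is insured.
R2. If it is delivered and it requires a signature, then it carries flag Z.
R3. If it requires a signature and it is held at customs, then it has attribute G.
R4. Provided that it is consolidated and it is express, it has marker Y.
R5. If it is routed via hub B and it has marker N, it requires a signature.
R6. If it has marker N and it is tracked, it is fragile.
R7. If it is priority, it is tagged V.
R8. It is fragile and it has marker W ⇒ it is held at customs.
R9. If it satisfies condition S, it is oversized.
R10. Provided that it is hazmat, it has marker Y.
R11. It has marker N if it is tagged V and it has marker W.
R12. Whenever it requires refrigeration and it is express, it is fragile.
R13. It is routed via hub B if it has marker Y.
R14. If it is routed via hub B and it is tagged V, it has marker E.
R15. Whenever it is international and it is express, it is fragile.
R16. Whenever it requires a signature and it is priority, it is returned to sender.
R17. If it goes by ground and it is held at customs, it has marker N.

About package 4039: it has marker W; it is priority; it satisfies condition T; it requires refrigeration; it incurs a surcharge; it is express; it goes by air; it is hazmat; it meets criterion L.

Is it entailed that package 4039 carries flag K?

No

Forward chaining from the given facts derives: is insured, is tagged V, has marker Y, has marker N, is fragile, is routed via hub B, has marker E, requires a signature, is held at customs, is returned to sender, has attribute G.
No rule has "it carries flag K" as its conclusion, and it is not among the given facts.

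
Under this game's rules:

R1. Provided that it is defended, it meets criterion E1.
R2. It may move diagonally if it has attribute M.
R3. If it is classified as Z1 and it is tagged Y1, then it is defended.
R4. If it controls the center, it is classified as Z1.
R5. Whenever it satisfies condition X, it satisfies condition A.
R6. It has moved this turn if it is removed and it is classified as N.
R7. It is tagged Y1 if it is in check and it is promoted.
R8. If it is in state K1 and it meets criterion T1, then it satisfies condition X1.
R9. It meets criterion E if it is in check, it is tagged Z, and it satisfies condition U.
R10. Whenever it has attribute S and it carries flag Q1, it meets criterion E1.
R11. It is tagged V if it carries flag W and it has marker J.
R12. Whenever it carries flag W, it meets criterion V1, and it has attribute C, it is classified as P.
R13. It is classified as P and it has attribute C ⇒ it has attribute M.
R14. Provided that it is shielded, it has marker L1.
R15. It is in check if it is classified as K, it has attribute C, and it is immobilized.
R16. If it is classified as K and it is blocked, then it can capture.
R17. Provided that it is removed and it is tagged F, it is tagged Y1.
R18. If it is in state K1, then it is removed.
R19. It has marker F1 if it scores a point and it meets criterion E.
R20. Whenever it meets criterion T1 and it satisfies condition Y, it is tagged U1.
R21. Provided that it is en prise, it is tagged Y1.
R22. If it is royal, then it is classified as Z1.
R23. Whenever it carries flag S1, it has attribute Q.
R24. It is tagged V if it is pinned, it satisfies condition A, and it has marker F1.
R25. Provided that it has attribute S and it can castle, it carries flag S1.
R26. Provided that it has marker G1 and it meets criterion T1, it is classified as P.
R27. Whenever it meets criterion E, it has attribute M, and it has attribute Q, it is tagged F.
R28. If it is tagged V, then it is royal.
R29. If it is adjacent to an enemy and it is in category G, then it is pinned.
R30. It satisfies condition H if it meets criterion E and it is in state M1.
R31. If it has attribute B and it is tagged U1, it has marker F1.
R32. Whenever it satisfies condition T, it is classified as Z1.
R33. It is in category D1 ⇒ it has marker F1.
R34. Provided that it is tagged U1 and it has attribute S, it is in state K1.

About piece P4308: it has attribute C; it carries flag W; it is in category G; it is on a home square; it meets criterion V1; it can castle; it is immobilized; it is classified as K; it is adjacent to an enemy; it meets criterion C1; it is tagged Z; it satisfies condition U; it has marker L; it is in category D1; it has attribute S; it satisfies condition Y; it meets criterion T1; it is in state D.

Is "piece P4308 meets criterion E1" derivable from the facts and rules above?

Forward chaining from the given facts derives: is classified as P, has attribute M, is in check, is tagged U1, carries flag S1, is pinned, has marker F1, is in state K1, may move diagonally, satisfies condition X1, meets criterion E, is removed, has attribute Q, is tagged F, is tagged Y1.
Rules concluding "it meets criterion E1": R1 needs "it is defended"; R10 needs "it carries flag Q1" — none of these are established.

No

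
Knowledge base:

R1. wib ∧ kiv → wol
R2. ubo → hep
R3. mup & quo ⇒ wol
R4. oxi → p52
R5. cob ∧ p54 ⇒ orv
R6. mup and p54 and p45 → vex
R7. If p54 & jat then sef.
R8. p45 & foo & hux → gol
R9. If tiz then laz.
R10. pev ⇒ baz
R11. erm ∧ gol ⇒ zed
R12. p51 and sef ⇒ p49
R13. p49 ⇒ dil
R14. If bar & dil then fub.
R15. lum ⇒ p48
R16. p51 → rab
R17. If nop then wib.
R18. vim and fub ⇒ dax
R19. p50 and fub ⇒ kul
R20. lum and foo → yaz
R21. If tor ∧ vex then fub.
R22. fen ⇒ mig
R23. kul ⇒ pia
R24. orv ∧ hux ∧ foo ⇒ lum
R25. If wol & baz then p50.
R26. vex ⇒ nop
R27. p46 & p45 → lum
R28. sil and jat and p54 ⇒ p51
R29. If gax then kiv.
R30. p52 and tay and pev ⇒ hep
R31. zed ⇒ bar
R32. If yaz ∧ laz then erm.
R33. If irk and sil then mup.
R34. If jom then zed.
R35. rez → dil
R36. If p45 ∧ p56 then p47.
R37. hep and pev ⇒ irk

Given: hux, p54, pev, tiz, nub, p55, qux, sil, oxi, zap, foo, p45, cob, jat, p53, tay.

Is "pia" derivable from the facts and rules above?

Forward chaining from the given facts derives: p52, orv, sef, gol, laz, baz, lum, p51, hep, irk, p49, dil, p48, rab, yaz, erm, mup, vex, zed, nop, bar, fub, wib.
The only rule concluding pia is R23, which needs kul; that is never established.

No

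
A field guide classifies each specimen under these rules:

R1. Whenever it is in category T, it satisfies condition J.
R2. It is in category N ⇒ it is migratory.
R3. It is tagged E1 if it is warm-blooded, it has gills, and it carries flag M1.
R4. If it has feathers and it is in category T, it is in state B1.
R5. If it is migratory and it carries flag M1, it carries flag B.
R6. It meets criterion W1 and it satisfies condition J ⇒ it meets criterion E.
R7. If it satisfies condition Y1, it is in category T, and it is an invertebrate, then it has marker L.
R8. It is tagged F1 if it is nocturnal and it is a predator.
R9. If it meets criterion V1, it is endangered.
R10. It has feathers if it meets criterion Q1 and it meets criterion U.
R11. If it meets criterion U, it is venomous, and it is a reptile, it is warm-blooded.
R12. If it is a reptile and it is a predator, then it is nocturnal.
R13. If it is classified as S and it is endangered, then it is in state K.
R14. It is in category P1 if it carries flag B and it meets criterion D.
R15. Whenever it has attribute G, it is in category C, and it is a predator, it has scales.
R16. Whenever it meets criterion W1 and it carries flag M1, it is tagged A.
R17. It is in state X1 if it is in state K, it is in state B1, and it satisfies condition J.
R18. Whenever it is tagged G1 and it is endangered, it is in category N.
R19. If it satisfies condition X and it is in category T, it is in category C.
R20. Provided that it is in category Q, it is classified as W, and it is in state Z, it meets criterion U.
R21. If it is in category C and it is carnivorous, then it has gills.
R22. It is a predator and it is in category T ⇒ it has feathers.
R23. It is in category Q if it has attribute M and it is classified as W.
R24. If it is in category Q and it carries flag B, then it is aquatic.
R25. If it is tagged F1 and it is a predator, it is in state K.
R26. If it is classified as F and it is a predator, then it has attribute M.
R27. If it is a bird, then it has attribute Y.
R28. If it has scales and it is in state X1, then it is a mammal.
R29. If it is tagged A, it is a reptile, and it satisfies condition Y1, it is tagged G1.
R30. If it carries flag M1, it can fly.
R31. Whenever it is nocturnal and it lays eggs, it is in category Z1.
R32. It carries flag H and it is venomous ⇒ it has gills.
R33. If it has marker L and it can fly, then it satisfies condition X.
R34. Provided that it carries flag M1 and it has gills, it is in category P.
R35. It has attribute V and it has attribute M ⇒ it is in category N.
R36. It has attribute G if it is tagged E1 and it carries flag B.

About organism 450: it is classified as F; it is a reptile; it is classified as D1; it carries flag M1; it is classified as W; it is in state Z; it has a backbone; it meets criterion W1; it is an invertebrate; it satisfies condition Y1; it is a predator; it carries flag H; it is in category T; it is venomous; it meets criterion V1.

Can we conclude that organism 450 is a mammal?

By R1 (it is in category T): it satisfies condition J.
By R7 (it satisfies condition Y1, it is in category T, it is an invertebrate): it has marker L.
By R9 (it meets criterion V1): it is endangered.
By R12 (it is a reptile, it is a predator): it is nocturnal.
By R16 (it meets criterion W1, it carries flag M1): it is tagged A.
By R22 (it is a predator, it is in category T): it has feathers.
By R26 (it is classified as F, it is a predator): it has attribute M.
By R29 (it is tagged A, it is a reptile, it satisfies condition Y1): it is tagged G1.
By R30 (it carries flag M1): it can fly.
By R32 (it carries flag H, it is venomous): it has gills.
By R33 (it has marker L, it can fly): it satisfies condition X.
By R4 (it has feathers, it is in category T): it is in state B1.
By R8 (it is nocturnal, it is a predator): it is tagged F1.
By R18 (it is tagged G1, it is endangered): it is in category N.
By R19 (it satisfies condition X, it is in category T): it is in category C.
By R23 (it has attribute M, it is classified as W): it is in category Q.
By R25 (it is tagged F1, it is a predator): it is in state K.
By R2 (it is in category N): it is migratory.
By R5 (it is migratory, it carries flag M1): it carries flag B.
By R17 (it is in state K, it is in state B1, it satisfies condition J): it is in state X1.
By R20 (it is in category Q, it is classified as W, it is in state Z): it meets criterion U.
By R11 (it meets criterion U, it is venomous, it is a reptile): it is warm-blooded.
By R3 (it is warm-blooded, it has gills, it carries flag M1): it is tagged E1.
By R36 (it is tagged E1, it carries flag B): it has attribute G.
By R15 (it has attribute G, it is in category C, it is a predator): it has scales.
By R28 (it has scales, it is in state X1): it is a mammal.

Yes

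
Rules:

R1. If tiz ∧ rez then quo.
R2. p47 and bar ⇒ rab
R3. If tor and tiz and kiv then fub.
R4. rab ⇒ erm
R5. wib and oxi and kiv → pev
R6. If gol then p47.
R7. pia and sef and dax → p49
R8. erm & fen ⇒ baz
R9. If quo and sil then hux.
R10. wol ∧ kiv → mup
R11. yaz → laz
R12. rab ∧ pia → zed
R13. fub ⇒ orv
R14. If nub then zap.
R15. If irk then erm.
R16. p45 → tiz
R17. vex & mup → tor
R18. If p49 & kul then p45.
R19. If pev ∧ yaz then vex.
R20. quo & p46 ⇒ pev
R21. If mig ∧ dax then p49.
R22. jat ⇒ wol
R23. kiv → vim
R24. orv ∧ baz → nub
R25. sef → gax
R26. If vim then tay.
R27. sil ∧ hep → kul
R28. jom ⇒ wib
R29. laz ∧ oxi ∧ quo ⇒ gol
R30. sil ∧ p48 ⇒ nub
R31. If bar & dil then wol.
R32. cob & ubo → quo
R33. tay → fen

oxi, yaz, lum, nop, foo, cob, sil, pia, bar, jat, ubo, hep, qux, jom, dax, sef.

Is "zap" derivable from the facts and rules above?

Forward chaining from the given facts derives: p49, laz, wol, gax, kul, wib, quo, hux, p45, gol, p47, tiz, rab, erm, zed.
The only rule concluding zap is R14, which needs nub; that is never established.

No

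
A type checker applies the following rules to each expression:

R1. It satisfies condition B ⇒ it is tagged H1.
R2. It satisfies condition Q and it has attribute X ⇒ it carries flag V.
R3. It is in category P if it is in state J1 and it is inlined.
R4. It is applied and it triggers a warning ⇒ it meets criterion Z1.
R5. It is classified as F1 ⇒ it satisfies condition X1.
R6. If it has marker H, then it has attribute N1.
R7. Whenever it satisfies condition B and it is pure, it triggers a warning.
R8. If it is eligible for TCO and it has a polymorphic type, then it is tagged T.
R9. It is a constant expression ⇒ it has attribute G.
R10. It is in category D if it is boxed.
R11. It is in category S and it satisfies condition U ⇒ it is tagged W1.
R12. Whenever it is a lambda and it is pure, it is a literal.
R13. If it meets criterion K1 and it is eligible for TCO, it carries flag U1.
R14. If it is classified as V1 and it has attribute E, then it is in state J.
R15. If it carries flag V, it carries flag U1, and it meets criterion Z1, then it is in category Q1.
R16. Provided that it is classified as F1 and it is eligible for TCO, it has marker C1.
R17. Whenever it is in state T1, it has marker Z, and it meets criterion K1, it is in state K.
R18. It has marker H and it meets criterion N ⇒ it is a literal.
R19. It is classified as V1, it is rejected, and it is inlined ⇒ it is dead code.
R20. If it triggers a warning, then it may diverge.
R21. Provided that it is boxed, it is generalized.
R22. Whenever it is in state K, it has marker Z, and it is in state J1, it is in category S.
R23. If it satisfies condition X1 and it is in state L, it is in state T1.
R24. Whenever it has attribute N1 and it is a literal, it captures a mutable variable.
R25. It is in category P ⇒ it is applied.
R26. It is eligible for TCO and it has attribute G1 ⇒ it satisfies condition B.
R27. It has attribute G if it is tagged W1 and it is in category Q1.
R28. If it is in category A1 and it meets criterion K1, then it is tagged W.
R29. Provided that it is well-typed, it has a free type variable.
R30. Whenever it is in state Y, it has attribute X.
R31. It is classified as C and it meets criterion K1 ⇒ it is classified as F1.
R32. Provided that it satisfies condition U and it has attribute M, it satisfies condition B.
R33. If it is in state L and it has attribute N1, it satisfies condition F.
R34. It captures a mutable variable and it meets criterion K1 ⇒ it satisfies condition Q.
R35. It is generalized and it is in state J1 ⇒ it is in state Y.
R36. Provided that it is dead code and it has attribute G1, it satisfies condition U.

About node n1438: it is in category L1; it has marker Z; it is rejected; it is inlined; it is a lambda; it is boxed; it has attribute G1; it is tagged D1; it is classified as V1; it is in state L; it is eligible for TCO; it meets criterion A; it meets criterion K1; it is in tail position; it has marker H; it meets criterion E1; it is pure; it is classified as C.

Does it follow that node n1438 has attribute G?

No

Forward chaining from the given facts derives: has attribute N1, is in category D, is a literal, carries flag U1, is dead code, is generalized, captures a mutable variable, satisfies condition B, is classified as F1, satisfies condition F, satisfies condition Q, satisfies condition U, is tagged H1, satisfies condition X1, triggers a warning, has marker C1, may diverge, is in state T1, is in state K.
Rules concluding "it has attribute G": R9 needs "it is a constant expression"; R27 needs "it is tagged W1" — none of these are established.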